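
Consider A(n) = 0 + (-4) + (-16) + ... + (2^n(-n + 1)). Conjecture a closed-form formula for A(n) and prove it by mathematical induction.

We claim A(n) = 2·2^n(-n + 2) - 4 for all n ≥ 1.
For the base case n = 1: A(1) = 0, and the closed form gives 0. They agree.
For the inductive step, assume it holds for an arbitrary i ≥ 1, so A(i) = 2·2^i(-i + 2) - 4.
Then A(i+1) = A(i) + (-2^(i + 1)i) = (2·2^i(-i + 2) - 4) + (-2^(i + 1)i).
Simplifying, A(i+1) = -4·2^i·i + 4·2^i - 4 = 2·2^(i+1)(-(i+1) + 2) - 4,
which is the closed form with n = i+1.
By the principle of mathematical induction, the result holds for all n ≥ 1.

A(n) = 2·2^n(-n + 2) - 4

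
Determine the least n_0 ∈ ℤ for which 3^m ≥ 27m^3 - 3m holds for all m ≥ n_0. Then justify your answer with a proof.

At m = 8: 6561 < 13800, so the inequality fails and n_0 ≥ 9. We prove 3^m ≥ 27m^3 - 3m for all m ≥ 9.
Base case (m = 9): 3^m = 19683 and 27m^3 - 3m = 19656, so 19683 ≥ 19656.
Inductive step: assume the claim holds for m = p, so 3^p ≥ 27p^3 - 3p.
Then 3^(p + 1) = 3·(3^p) ≥ 3·(27p^3 - 3p).
Also, for p ≥ 9 we have 3·(27p^3 - 3p) ≥ 27(p+1)^3 - 3(p+1), since 3·(27p^3 - 3p) − (27(p+1)^3 - 3(p+1)) = 54p^3 - 81p^2 - 87p - 24, which is nonnegative for all p ≥ 9.
Combining, 3^(p + 1) ≥ 27(p+1)^3 - 3(p+1).
Hence, by induction on m, the claim holds for every m ≥ 9.
Hence the smallest such n_0 is 9.

n_0 = 9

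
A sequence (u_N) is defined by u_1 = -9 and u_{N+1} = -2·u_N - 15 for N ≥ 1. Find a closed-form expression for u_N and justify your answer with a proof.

Computing the first terms: u_1 = -9, u_2 = 3, u_3 = -21. This suggests u_N = -(-2)^(N + 1) - 5.
When N = 1: the formula gives -9 = -9 = u_1.
Inductive step: assume the claim holds for N = k, so u_k = -(-2)^(k + 1) - 5.
Then u_{k+1} = -2·u_k - 15 = -2·(-(-2)^(k + 1) - 5) - 15 = -(-2)^(k + 2) - 5 = -(-2)^((k+1) + 1) - 5,
which is the claimed formula at N = k+1.
By the principle of mathematical induction, the result holds for all N ≥ 1.

u_N = -(-2)^(N + 1) - 5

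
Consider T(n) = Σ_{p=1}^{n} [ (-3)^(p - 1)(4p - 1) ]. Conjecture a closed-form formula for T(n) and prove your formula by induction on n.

We claim T(n) = -(-3)^n·n for all n ≥ 1.
Base case (n = 1): T(1) = 3, and the closed form gives 3. They agree.
Inductive step: suppose the statement holds for some p ≥ 1, so T(p) = -(-3)^p·p.
Then T(p+1) = T(p) + ((-3)^p(4p + 3)) = (-(-3)^p·p) + ((-3)^p(4p + 3)).
Simplifying, T(p+1) = 3(-3)^p(p + 1) = -(-3)^(p+1)·(p+1),
which is the closed form with n = p+1.
By the principle of mathematical induction, the result holds for all n ≥ 1.

T(n) = -(-3)^n·n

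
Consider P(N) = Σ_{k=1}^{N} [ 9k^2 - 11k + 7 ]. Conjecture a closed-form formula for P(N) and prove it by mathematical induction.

We claim P(N) = N(3N^2 - N + 3) for all N ≥ 1.
Base case (N = 1): P(1) = 5, and the closed form gives 5. They agree.
Inductive step: assume the claim holds for N = k, so P(k) = k(3k^2 - k + 3).
Then P(k+1) = P(k) + (9k^2 + 7k + 5) = (k(3k^2 - k + 3)) + (9k^2 + 7k + 5).
Simplifying, P(k+1) = (k + 1)(3k^2 + 5k + 5) = (k+1)(3(k+1)^2 - (k+1) + 3),
which is the closed form with N = k+1.
By induction, the statement is established for all N ≥ 1.

P(N) = N(3N^2 - N + 3)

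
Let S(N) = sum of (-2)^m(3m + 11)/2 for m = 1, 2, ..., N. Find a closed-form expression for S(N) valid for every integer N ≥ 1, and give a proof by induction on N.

S(N) = (-2)^N(N + 4) - 4

We claim S(N) = (-2)^N(N + 4) - 4 for all N ≥ 1.
When N = 1: S(1) = -14, and the closed form gives -14. They agree.
For the inductive step, assume it holds for an arbitrary m ≥ 1, so S(m) = (-2)^m(m + 4) - 4.
Then S(m+1) = S(m) + ((-2)^m(-3m - 14)) = ((-2)^m(m + 4) - 4) + ((-2)^m(-3m - 14)).
Simplifying, S(m+1) = -2(-2)^m·m - 10(-2)^m - 4 = (-2)^(m+1)((m+1) + 4) - 4,
which is the closed form with N = m+1.
By the principle of mathematical induction, the result holds for all N ≥ 1.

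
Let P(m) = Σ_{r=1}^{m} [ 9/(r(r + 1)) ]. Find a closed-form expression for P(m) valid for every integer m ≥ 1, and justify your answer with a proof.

P(m) = 9m/(m + 1)

We claim P(m) = 9m/(m + 1) for all m ≥ 1.
Base step (m = 1): P(1) = 9/2, and the closed form gives 9/2. They agree.
For the inductive step, assume it holds for an arbitrary r ≥ 1, so P(r) = 9r/(r + 1).
Then P(r+1) = P(r) + (9/((r + 1)(r + 2))) = (9r/(r + 1)) + (9/((r + 1)(r + 2))).
Simplifying, P(r+1) = 9(r + 1)/(r + 2) = 9(r+1)/((r+1) + 1),
which is the closed form with m = r+1.
By induction, the statement is established for all m ≥ 1.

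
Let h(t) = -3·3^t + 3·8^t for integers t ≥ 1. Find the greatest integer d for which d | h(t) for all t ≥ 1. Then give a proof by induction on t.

d = 15

Computing the first values: h(1) = 15 and h(2) = 165; gcd(15, 165) = 15, so d ≤ 15.
We prove 15 | -3·3^t + 3·8^t for all t ≥ 1 by induction on t.
For the base case t = 1: h(1) = 15 = 15·(1), so 15 | h(1).
Inductive step: suppose the statement holds for some j ≥ 1, i.e. 15 | h(j). Then
h(j+1) − 8·h(j) = (-3·3^(j+1) + 3·8^(j+1)) − 8·(-3·3^j + 3·8^j) = (-3)·3^j·(3 − 8) = (15)·3^j. Since 15 | h(j) by the inductive hypothesis, 15 | 8·h(j); and 15 | 15 since 15 = 15·1. Therefore 15 | h(j+1).
By induction, the statement is established for all t ≥ 1.
Therefore the largest such d is 15.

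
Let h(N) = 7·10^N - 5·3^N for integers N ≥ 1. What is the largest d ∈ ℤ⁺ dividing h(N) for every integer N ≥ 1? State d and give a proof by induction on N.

Computing the first values: h(1) = 55 and h(2) = 655; gcd(55, 655) = 5, so d ≤ 5.
We prove 5 | 7·10^N - 5·3^N for all N ≥ 1 by induction on N.
Base case (N = 1): h(1) = 55 = 5·(11), so 5 | h(1).
For the inductive step, assume it holds for an arbitrary j ≥ 1, i.e. 5 | h(j). Then
h(j+1) − 10·h(j) = (7·10^(j+1) - 5·3^(j+1)) − 10·(7·10^j - 5·3^j) = (-5)·3^j·(3 − 10) = (35)·3^j. Since 5 | h(j) by the inductive hypothesis, 5 | 10·h(j); and 5 | 35 since 35 = 5·7. Therefore 5 | h(j+1).
By induction, the statement is established for all N ≥ 1.
Therefore the largest such d is 5.

d = 5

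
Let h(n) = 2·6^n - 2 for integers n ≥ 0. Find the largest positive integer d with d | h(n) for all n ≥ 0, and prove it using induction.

Computing the first values: h(0) = 0 and h(1) = 10; gcd(0, 10) = 10, so d ≤ 10.
We prove 10 | 2·6^n - 2 for all n ≥ 0 by induction on n.
When n = 0: h(0) = 0 = 10·(0), so 10 | h(0).
Inductive step: assume the claim holds for n = j, i.e. 10 | h(j). Then
h(j+1) = 2·6^(j+1) - 2 = 6·(2·6^j - 2) + 10 = 6·h(j) + 10. The first term is divisible by 10 by the inductive hypothesis, and 10 is divisible by 10. Hence 10 | h(j+1).
Hence, by induction on n, the claim holds for every n ≥ 0.
Therefore the largest such d is 10.

d = 10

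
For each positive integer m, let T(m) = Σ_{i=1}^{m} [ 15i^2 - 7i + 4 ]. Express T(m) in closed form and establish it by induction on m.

T(m) = m(5m^2 + 4m + 3)

We claim T(m) = m(5m^2 + 4m + 3) for all m ≥ 1.
Base step (m = 1): T(1) = 12, and the closed form gives 12. They agree.
Suppose the result is true for m = i, so T(i) = i(5i^2 + 4i + 3).
Then T(i+1) = T(i) + (15i^2 + 23i + 12) = (i(5i^2 + 4i + 3)) + (15i^2 + 23i + 12).
Simplifying, T(i+1) = (i + 1)(5i^2 + 14i + 12) = (i+1)(5(i+1)^2 + 4(i+1) + 3),
which is the closed form with m = i+1.
Hence, by induction on m, the claim holds for every m ≥ 1.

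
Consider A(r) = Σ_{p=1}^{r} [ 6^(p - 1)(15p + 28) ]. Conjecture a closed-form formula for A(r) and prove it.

We claim A(r) = 6^r(3r + 5) - 5 for all r ≥ 1.
For the base case r = 1: A(1) = 43, and the closed form gives 43. They agree.
For the inductive step, assume it holds for an arbitrary p ≥ 1, so A(p) = 6^p(3p + 5) - 5.
Then A(p+1) = A(p) + (6^p(15p + 43)) = (6^p(3p + 5) - 5) + (6^p(15p + 43)).
Simplifying, A(p+1) = 18·6^p·p + 48·6^p - 5 = 6^(p+1)(3(p+1) + 5) - 5,
which is the closed form with r = p+1.
By the principle of mathematical induction, the result holds for all r ≥ 1.

A(r) = 6^r(3r + 5) - 5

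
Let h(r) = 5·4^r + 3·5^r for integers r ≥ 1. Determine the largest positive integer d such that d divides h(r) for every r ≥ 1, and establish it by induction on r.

Computing the first values: h(1) = 35 and h(2) = 155; gcd(35, 155) = 5, so d ≤ 5.
We prove 5 | 5·4^r + 3·5^r for all r ≥ 1 by induction on r.
Base step (r = 1): h(1) = 35 = 5·(7), so 5 | h(1).
Inductive step: suppose the statement holds for some k ≥ 1, i.e. 5 | h(k). Then
h(k+1) − 5·h(k) = (5·4^(k+1) + 3·5^(k+1)) − 5·(5·4^k + 3·5^k) = (5)·4^k·(4 − 5) = (-5)·4^k. Since 5 | h(k) by the inductive hypothesis, 5 | 5·h(k); and 5 | -5 since -5 = 5·-1. Therefore 5 | h(k+1).
By the principle of mathematical induction, the result holds for all r ≥ 1.
Therefore the largest such d is 5.

d = 5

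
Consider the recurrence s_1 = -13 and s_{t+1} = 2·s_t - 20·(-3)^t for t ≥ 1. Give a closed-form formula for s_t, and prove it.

Computing the first terms: s_1 = -13, s_2 = 34, s_3 = -112. This suggests s_t = 4(-3)^t - 2^(t - 1).
For the base case t = 1: the formula gives -13 = -13 = s_1.
Inductive step: suppose the statement holds for some r ≥ 1, so s_r = 4(-3)^r - 2^(r - 1).
Then s_{r+1} = 2·s_r - 20·(-3)^r = 2·(4(-3)^r - 2^(r - 1)) - 20·(-3)^r = 4(-3)^(r + 1) - 2^r = 4(-3)^(r+1) - 2^((r+1) - 1),
which is the claimed formula at t = r+1.
By the principle of mathematical induction, the result holds for all t ≥ 1.

s_t = 4(-3)^t - 2^(t - 1)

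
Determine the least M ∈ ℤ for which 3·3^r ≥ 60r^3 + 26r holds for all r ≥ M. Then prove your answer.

M = 9

At r = 8: 19683 < 30928, so the inequality fails and M ≥ 9. We prove 3·3^r ≥ 60r^3 + 26r for all r ≥ 9.
For the base case r = 9: 3·3^r = 59049 and 60r^3 + 26r = 43974, so 59049 ≥ 43974.
Inductive step: assume the claim holds for r = p, so 3·3^p ≥ 60p^3 + 26p.
Then 3·3^(p + 1) = 3·(3·3^p) ≥ 3·(60p^3 + 26p).
Also, for p ≥ 9 we have 3·(60p^3 + 26p) ≥ 60(p+1)^3 + 26(p+1), since 3·(60p^3 + 26p) − (60(p+1)^3 + 26(p+1)) = 120p^3 - 180p^2 - 128p - 86, which is nonnegative for all p ≥ 9.
Combining, 3·3^(p + 1) ≥ 60(p+1)^3 + 26(p+1).
By induction, the statement is established for all r ≥ 9.
Hence the smallest such M is 9.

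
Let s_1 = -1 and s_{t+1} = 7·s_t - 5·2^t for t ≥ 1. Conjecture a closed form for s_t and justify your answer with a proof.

s_t = 2^t - 3·7^(t - 1)

Computing the first terms: s_1 = -1, s_2 = -17, s_3 = -139. This suggests s_t = 2^t - 3·7^(t - 1).
Base case (t = 1): the formula gives -1 = -1 = s_1.
Inductive step: assume the claim holds for t = j, so s_j = 2^j - 3·7^(j - 1).
Then s_{j+1} = 7·s_j - 5·2^j = 7·(2^j - 3·7^(j - 1)) - 5·2^j = 2^(j + 1) - 3·7^j = 2^(j+1) - 3·7^((j+1) - 1),
which is the claimed formula at t = j+1.
This completes the induction.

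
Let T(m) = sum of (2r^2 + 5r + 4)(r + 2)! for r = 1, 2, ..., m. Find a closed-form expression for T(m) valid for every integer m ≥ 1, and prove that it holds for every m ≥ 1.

We claim T(m) = (2m + 1)(m + 3)! - 6 for all m ≥ 1.
For the base case m = 1: T(1) = 66, and the closed form gives 66. They agree.
Inductive step: suppose the statement holds for some r ≥ 1, so T(r) = (2r + 1)(r + 3)! - 6.
Then T(r+1) = T(r) + ((2r^2 + 9r + 11)(r + 3)!) = ((2r + 1)(r + 3)! - 6) + ((2r^2 + 9r + 11)(r + 3)!).
Simplifying, T(r+1) = (2(r+1) + 1)((r+1) + 3)! - 6,
which is the closed form with m = r+1.
This completes the induction.

T(m) = (2m + 1)(m + 3)! - 6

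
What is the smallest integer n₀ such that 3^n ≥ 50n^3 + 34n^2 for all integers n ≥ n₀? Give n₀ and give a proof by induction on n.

At n = 9: 19683 < 39204, so the inequality fails and n₀ ≥ 10. We prove 3^n ≥ 50n^3 + 34n^2 for all n ≥ 10.
For the base case n = 10: 3^n = 59049 and 50n^3 + 34n^2 = 53400, so 59049 ≥ 53400.
Inductive step: suppose the statement holds for some j ≥ 10, so 3^j ≥ 50j^3 + 34j^2.
Then 3^(j + 1) = 3·(3^j) ≥ 3·(50j^3 + 34j^2).
Also, for j ≥ 10 we have 3·(50j^3 + 34j^2) ≥ 50(j+1)^3 + 34(j+1)^2, since 3·(50j^3 + 34j^2) − (50(j+1)^3 + 34(j+1)^2) = 100j^3 - 82j^2 - 218j - 84, which is nonnegative for all j ≥ 10.
Combining, 3^(j + 1) ≥ 50(j+1)^3 + 34(j+1)^2.
This completes the induction.
Hence the smallest such n₀ is 10.

n₀ = 10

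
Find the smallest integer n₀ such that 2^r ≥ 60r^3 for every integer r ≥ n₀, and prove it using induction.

At r = 18: 262144 < 349920, so the inequality fails and n₀ ≥ 19. We prove 2^r ≥ 60r^3 for all r ≥ 19.
When r = 19: 2^r = 524288 and 60r^3 = 411540, so 524288 ≥ 411540.
Inductive step: suppose the statement holds for some m ≥ 19, so 2^m ≥ 60m^3.
Then 2^(m + 1) = 2·(2^m) ≥ 2·(60m^3).
Also, for m ≥ 19 we have 2·(60m^3) ≥ 60(m+1)^3, since 2 ≥ (1 + 1/m)^3 for all m ≥ 19.
Combining, 2^(m + 1) ≥ 60(m+1)^3.
By the principle of mathematical induction, the result holds for all r ≥ 19.
Hence the smallest such n₀ is 19.

n₀ = 19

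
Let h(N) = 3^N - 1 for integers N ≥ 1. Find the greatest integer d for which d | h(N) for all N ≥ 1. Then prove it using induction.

Computing the first values: h(1) = 2 and h(2) = 8; gcd(2, 8) = 2, so d ≤ 2.
We prove 2 | 3^N - 1 for all N ≥ 1 by induction on N.
For the base case N = 1: h(1) = 2 = 2·(1), so 2 | h(1).
For the inductive step, assume it holds for an arbitrary j ≥ 1, i.e. 2 | h(j). Then
3^{j+1} − 1^{j+1} = 3·3^j − 1·1^j = 3·(3^j − 1^j) + (2)·1^j. The first term is divisible by 2 by the inductive hypothesis, and the second term (2)·1^j is divisible by 2 since 2 | 2. Hence 2 | h(j+1).
By the principle of mathematical induction, the result holds for all N ≥ 1.
Therefore the largest such d is 2.

d = 2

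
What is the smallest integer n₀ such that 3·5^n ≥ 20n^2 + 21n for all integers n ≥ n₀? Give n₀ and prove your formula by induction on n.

n₀ = 3

At n = 2: 75 < 122, so the inequality fails and n₀ ≥ 3. We prove 3·5^n ≥ 20n^2 + 21n for all n ≥ 3.
Base case (n = 3): 3·5^n = 375 and 20n^2 + 21n = 243, so 375 ≥ 243.
For the inductive step, assume it holds for an arbitrary k ≥ 3, so 3·5^k ≥ 20k^2 + 21k.
Then 3·5^(k + 1) = 5·(3·5^k) ≥ 5·(20k^2 + 21k).
Also, for k ≥ 3 we have 5·(20k^2 + 21k) ≥ 20(k+1)^2 + 21(k+1), since 5·(20k^2 + 21k) − (20(k+1)^2 + 21(k+1)) = 80k^2 + 44k - 41, which is nonnegative for all k ≥ 3.
Combining, 3·5^(k + 1) ≥ 20(k+1)^2 + 21(k+1).
This completes the induction.
Hence the smallest such n₀ is 3.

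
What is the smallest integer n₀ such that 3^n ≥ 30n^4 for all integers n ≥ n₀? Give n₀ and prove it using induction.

n₀ = 13

At n = 12: 531441 < 622080, so the inequality fails and n₀ ≥ 13. We prove 3^n ≥ 30n^4 for all n ≥ 13.
Base case (n = 13): 3^n = 1594323 and 30n^4 = 856830, so 1594323 ≥ 856830.
Inductive step: assume the claim holds for n = p, so 3^p ≥ 30p^4.
Then 3^(p + 1) = 3·(3^p) ≥ 3·(30p^4).
Also, for p ≥ 13 we have 3·(30p^4) ≥ 30(p+1)^4, since 3 ≥ (1 + 1/p)^4 for all p ≥ 13.
Combining, 3^(p + 1) ≥ 30(p+1)^4.
By the principle of mathematical induction, the result holds for all n ≥ 13.
Hence the smallest such n₀ is 13.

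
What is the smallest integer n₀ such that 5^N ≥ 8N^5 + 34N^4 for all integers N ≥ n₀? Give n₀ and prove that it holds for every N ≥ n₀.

At N = 8: 390625 < 401408, so the inequality fails and n₀ ≥ 9. We prove 5^N ≥ 8N^5 + 34N^4 for all N ≥ 9.
For the base case N = 9: 5^N = 1953125 and 8N^5 + 34N^4 = 695466, so 1953125 ≥ 695466.
Inductive step: suppose the statement holds for some j ≥ 9, so 5^j ≥ 8j^5 + 34j^4.
Then 5^(j + 1) = 5·(5^j) ≥ 5·(8j^5 + 34j^4).
Also, for j ≥ 9 we have 5·(8j^5 + 34j^4) ≥ 8(j+1)^5 + 34(j+1)^4, since 5·(8j^5 + 34j^4) − (8(j+1)^5 + 34(j+1)^4) = 32j^5 + 96j^4 - 216j^3 - 284j^2 - 176j - 42, which is nonnegative for all j ≥ 9.
Combining, 5^(j + 1) ≥ 8(j+1)^5 + 34(j+1)^4.
This completes the induction.
Hence the smallest such n₀ is 9.

n₀ = 9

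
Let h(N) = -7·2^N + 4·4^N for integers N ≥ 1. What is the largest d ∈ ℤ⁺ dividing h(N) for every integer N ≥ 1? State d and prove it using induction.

Computing the first values: h(1) = 2 and h(2) = 36; gcd(2, 36) = 2, so d ≤ 2.
We prove 2 | -7·2^N + 4·4^N for all N ≥ 1 by induction on N.
Base case (N = 1): h(1) = 2 = 2·(1), so 2 | h(1).
Inductive step: suppose the statement holds for some m ≥ 1, i.e. 2 | h(m). Then
h(m+1) − 4·h(m) = (-7·2^(m+1) + 4·4^(m+1)) − 4·(-7·2^m + 4·4^m) = (-7)·2^m·(2 − 4) = (14)·2^m. Since 2 | h(m) by the inductive hypothesis, 2 | 4·h(m); and 2 | 14 since 14 = 2·7. Therefore 2 | h(m+1).
By the principle of mathematical induction, the result holds for all N ≥ 1.
Therefore the largest such d is 2.

d = 2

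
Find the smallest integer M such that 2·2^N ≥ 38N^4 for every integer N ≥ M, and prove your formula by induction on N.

M = 23

At N = 22: 8388608 < 8901728, so the inequality fails and M ≥ 23. We prove 2·2^N ≥ 38N^4 for all N ≥ 23.
For the base case N = 23: 2·2^N = 16777216 and 38N^4 = 10633958, so 16777216 ≥ 10633958.
Inductive step: assume the claim holds for N = k, so 2·2^k ≥ 38k^4.
Then 2·2^(k + 1) = 2·(2·2^k) ≥ 2·(38k^4).
Also, for k ≥ 23 we have 2·(38k^4) ≥ 38(k+1)^4, since 2 ≥ (1 + 1/k)^4 for all k ≥ 23.
Combining, 2·2^(k + 1) ≥ 38(k+1)^4.
By induction, the statement is established for all N ≥ 23.
Hence the smallest such M is 23.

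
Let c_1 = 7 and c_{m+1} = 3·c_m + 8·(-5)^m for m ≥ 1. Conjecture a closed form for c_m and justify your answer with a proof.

Computing the first terms: c_1 = 7, c_2 = -19, c_3 = 143. This suggests c_m = -(-5)^m + 2·3^(m - 1).
Base case (m = 1): the formula gives 7 = 7 = c_1.
Suppose the result is true for m = r, so c_r = -(-5)^r + 2·3^(r - 1).
Then c_{r+1} = 3·c_r + 8·(-5)^r = 3·(-(-5)^r + 2·3^(r - 1)) + 8·(-5)^r = -(-5)^(r + 1) + 2·3^r = -(-5)^(r+1) + 2·3^((r+1) - 1),
which is the claimed formula at m = r+1.
By the principle of mathematical induction, the result holds for all m ≥ 1.

c_m = -(-5)^m + 2·3^(m - 1)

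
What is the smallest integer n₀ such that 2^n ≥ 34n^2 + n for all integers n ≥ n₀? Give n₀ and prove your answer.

n₀ = 13

At n = 12: 4096 < 4908, so the inequality fails and n₀ ≥ 13. We prove 2^n ≥ 34n^2 + n for all n ≥ 13.
When n = 13: 2^n = 8192 and 34n^2 + n = 5759, so 8192 ≥ 5759.
Suppose the result is true for n = r, so 2^r ≥ 34r^2 + r.
Then 2^(r + 1) = 2·(2^r) ≥ 2·(34r^2 + r).
Also, for r ≥ 13 we have 2·(34r^2 + r) ≥ 34(r+1)^2 + (r+1), since 2·(34r^2 + r) − (34(r+1)^2 + (r+1)) = 34r^2 - 67r - 35, which is nonnegative for all r ≥ 13.
Combining, 2^(r + 1) ≥ 34(r+1)^2 + (r+1).
By the principle of mathematical induction, the result holds for all n ≥ 13.
Hence the smallest such n₀ is 13.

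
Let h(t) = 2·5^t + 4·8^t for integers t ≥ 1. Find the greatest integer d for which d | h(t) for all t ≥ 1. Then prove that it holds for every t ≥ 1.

Computing the first values: h(1) = 42 and h(2) = 306; gcd(42, 306) = 6, so d ≤ 6.
We prove 6 | 2·5^t + 4·8^t for all t ≥ 1 by induction on t.
Base step (t = 1): h(1) = 42 = 6·(7), so 6 | h(1).
Inductive step: suppose the statement holds for some i ≥ 1, i.e. 6 | h(i). Then
h(i+1) − 8·h(i) = (2·5^(i+1) + 4·8^(i+1)) − 8·(2·5^i + 4·8^i) = (2)·5^i·(5 − 8) = (-6)·5^i. Since 6 | h(i) by the inductive hypothesis, 6 | 8·h(i); and 6 | -6 since -6 = 6·-1. Therefore 6 | h(i+1).
By induction, the statement is established for all t ≥ 1.
Therefore the largest such d is 6.

d = 6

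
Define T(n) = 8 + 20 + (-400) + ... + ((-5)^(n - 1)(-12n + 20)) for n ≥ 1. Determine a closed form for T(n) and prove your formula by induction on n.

We claim T(n) = (-5)^n(2n - 3) + 3 for all n ≥ 1.
When n = 1: T(1) = 8, and the closed form gives 8. They agree.
Suppose the result is true for n = k, so T(k) = (-5)^k(2k - 3) + 3.
Then T(k+1) = T(k) + ((-5)^k(-12k + 8)) = ((-5)^k(2k - 3) + 3) + ((-5)^k(-12k + 8)).
Simplifying, T(k+1) = -10(-5)^k·k + 5(-5)^k + 3 = (-5)^(k+1)(2(k+1) - 3) + 3,
which is the closed form with n = k+1.
Hence, by induction on n, the claim holds for every n ≥ 1.

T(n) = (-5)^n(2n - 3) + 3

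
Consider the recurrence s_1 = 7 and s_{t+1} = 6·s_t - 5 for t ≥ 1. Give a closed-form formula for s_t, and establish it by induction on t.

s_t = 6^t + 1

Computing the first terms: s_1 = 7, s_2 = 37, s_3 = 217. This suggests s_t = 6^t + 1.
When t = 1: the formula gives 7 = 7 = s_1.
For the inductive step, assume it holds for an arbitrary j ≥ 1, so s_j = 6^j + 1.
Then s_{j+1} = 6·s_j - 5 = 6·(6^j + 1) - 5 = 6^(j + 1) + 1,
which is the claimed formula at t = j+1.
By the principle of mathematical induction, the result holds for all t ≥ 1.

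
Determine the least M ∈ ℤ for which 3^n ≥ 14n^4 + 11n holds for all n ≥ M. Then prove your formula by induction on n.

M = 12

At n = 11: 177147 < 205095, so the inequality fails and M ≥ 12. We prove 3^n ≥ 14n^4 + 11n for all n ≥ 12.
When n = 12: 3^n = 531441 and 14n^4 + 11n = 290436, so 531441 ≥ 290436.
Inductive step: suppose the statement holds for some m ≥ 12, so 3^m ≥ 14m^4 + 11m.
Then 3^(m + 1) = 3·(3^m) ≥ 3·(14m^4 + 11m).
Also, for m ≥ 12 we have 3·(14m^4 + 11m) ≥ 14(m+1)^4 + 11(m+1), since 3·(14m^4 + 11m) − (14(m+1)^4 + 11(m+1)) = 28m^4 - 56m^3 - 84m^2 - 34m - 25, which is nonnegative for all m ≥ 12.
Combining, 3^(m + 1) ≥ 14(m+1)^4 + 11(m+1).
This completes the induction.
Hence the smallest such M is 12.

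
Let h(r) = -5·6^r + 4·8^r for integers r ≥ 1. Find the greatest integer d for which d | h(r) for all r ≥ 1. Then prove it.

d = 2

Computing the first values: h(1) = 2 and h(2) = 76; gcd(2, 76) = 2, so d ≤ 2.
We prove 2 | -5·6^r + 4·8^r for all r ≥ 1 by induction on r.
For the base case r = 1: h(1) = 2 = 2·(1), so 2 | h(1).
For the inductive step, assume it holds for an arbitrary k ≥ 1, i.e. 2 | h(k). Then
h(k+1) − 8·h(k) = (-5·6^(k+1) + 4·8^(k+1)) − 8·(-5·6^k + 4·8^k) = (-5)·6^k·(6 − 8) = (10)·6^k. Since 2 | h(k) by the inductive hypothesis, 2 | 8·h(k); and 2 | 10 since 10 = 2·5. Therefore 2 | h(k+1).
Hence, by induction on r, the claim holds for every r ≥ 1.
Therefore the largest such d is 2.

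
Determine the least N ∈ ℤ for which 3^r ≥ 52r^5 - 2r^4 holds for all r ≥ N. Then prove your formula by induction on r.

At r = 16: 43046721 < 54394880, so the inequality fails and N ≥ 17. We prove 3^r ≥ 52r^5 - 2r^4 for all r ≥ 17.
When r = 17: 3^r = 129140163 and 52r^5 - 2r^4 = 73665522, so 129140163 ≥ 73665522.
For the inductive step, assume it holds for an arbitrary j ≥ 17, so 3^j ≥ 52j^5 - 2j^4.
Then 3^(j + 1) = 3·(3^j) ≥ 3·(52j^5 - 2j^4).
Also, for j ≥ 17 we have 3·(52j^5 - 2j^4) ≥ 52(j+1)^5 - 2(j+1)^4, since 3·(52j^5 - 2j^4) − (52(j+1)^5 - 2(j+1)^4) = 104j^5 - 264j^4 - 512j^3 - 508j^2 - 252j - 50, which is nonnegative for all j ≥ 17.
Combining, 3^(j + 1) ≥ 52(j+1)^5 - 2(j+1)^4.
By induction, the statement is established for all r ≥ 17.
Hence the smallest such N is 17.

N = 17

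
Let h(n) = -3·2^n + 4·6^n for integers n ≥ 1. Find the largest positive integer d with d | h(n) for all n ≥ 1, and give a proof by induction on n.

Computing the first values: h(1) = 18 and h(2) = 132; gcd(18, 132) = 6, so d ≤ 6.
We prove 6 | -3·2^n + 4·6^n for all n ≥ 1 by induction on n.
When n = 1: h(1) = 18 = 6·(3), so 6 | h(1).
Inductive step: assume the claim holds for n = m, i.e. 6 | h(m). Then
h(m+1) − 6·h(m) = (-3·2^(m+1) + 4·6^(m+1)) − 6·(-3·2^m + 4·6^m) = (-3)·2^m·(2 − 6) = (12)·2^m. Since 6 | h(m) by the inductive hypothesis, 6 | 6·h(m); and 6 | 12 since 12 = 6·2. Therefore 6 | h(m+1).
By the principle of mathematical induction, the result holds for all n ≥ 1.
Therefore the largest such d is 6.

d = 6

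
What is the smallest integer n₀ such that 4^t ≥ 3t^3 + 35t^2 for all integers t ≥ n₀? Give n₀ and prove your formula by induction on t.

n₀ = 6

At t = 5: 1024 < 1250, so the inequality fails and n₀ ≥ 6. We prove 4^t ≥ 3t^3 + 35t^2 for all t ≥ 6.
Base step (t = 6): 4^t = 4096 and 3t^3 + 35t^2 = 1908, so 4096 ≥ 1908.
Inductive step: assume the claim holds for t = j, so 4^j ≥ 3j^3 + 35j^2.
Then 4^(j + 1) = 4·(4^j) ≥ 4·(3j^3 + 35j^2).
Also, for j ≥ 6 we have 4·(3j^3 + 35j^2) ≥ 3(j+1)^3 + 35(j+1)^2, since 4·(3j^3 + 35j^2) − (3(j+1)^3 + 35(j+1)^2) = 9j^3 + 96j^2 - 79j - 38, which is nonnegative for all j ≥ 6.
Combining, 4^(j + 1) ≥ 3(j+1)^3 + 35(j+1)^2.
By induction, the statement is established for all t ≥ 6.
Hence the smallest such n₀ is 6.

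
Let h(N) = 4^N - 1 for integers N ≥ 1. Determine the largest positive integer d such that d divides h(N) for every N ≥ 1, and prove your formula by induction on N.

Computing the first values: h(1) = 3 and h(2) = 15; gcd(3, 15) = 3, so d ≤ 3.
We prove 3 | 4^N - 1 for all N ≥ 1 by induction on N.
For the base case N = 1: h(1) = 3 = 3·(1), so 3 | h(1).
Suppose the result is true for N = k, i.e. 3 | h(k). Then
4^{k+1} − 1^{k+1} = 4·4^k − 1·1^k = 4·(4^k − 1^k) + (3)·1^k. The first term is divisible by 3 by the inductive hypothesis, and the second term (3)·1^k is divisible by 3 since 3 | 3. Hence 3 | h(k+1).
By induction, the statement is established for all N ≥ 1.
Therefore the largest such d is 3.

d = 3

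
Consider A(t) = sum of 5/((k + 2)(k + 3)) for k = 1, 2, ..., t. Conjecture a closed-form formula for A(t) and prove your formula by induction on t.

A(t) = 5t/(3(t + 3))

We claim A(t) = 5t/(3(t + 3)) for all t ≥ 1.
When t = 1: A(1) = 5/12, and the closed form gives 5/12. They agree.
For the inductive step, assume it holds for an arbitrary k ≥ 1, so A(k) = 5k/(3(k + 3)).
Then A(k+1) = A(k) + (5/((k + 3)(k + 4))) = (5k/(3(k + 3))) + (5/((k + 3)(k + 4))).
Simplifying, A(k+1) = 5(k + 1)/(3(k + 4)) = 5(k+1)/(3((k+1) + 3)),
which is the closed form with t = k+1.
Hence, by induction on t, the claim holds for every t ≥ 1.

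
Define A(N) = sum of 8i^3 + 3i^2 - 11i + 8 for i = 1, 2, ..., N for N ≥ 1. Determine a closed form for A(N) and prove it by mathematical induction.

A(N) = N(N + 3)(2N^2 - N + 1)

We claim A(N) = N(N + 3)(2N^2 - N + 1) for all N ≥ 1.
Base case (N = 1): A(1) = 8, and the closed form gives 8. They agree.
Inductive step: assume the claim holds for N = i, so A(i) = i(2i^3 + 5i^2 - 2i + 3).
Then A(i+1) = A(i) + (8i^3 + 27i^2 + 19i + 8) = (i(2i^3 + 5i^2 - 2i + 3)) + (8i^3 + 27i^2 + 19i + 8).
Simplifying, A(i+1) = (i + 1)(i + 4)(2i^2 + 3i + 2) = (i+1)((i+1) + 3)(2(i+1)^2 - (i+1) + 1),
which is the closed form with N = i+1.
This completes the induction.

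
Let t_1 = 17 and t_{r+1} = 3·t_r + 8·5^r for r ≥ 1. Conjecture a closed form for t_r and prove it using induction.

Computing the first terms: t_1 = 17, t_2 = 91, t_3 = 473. This suggests t_r = -3^r + 4·5^r.
When r = 1: the formula gives 17 = 17 = t_1.
Inductive step: suppose the statement holds for some j ≥ 1, so t_j = -3^j + 4·5^j.
Then t_{j+1} = 3·t_j + 8·5^j = 3·(-3^j + 4·5^j) + 8·5^j = -3^(j + 1) + 4·5^(j + 1),
which is the claimed formula at r = j+1.
Hence, by induction on r, the claim holds for every r ≥ 1.

t_r = -3^r + 4·5^r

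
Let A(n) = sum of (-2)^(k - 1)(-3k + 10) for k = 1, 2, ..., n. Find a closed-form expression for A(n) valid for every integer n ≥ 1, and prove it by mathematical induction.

A(n) = (-2)^n(n - 3) + 3

We claim A(n) = (-2)^n(n - 3) + 3 for all n ≥ 1.
For the base case n = 1: A(1) = 7, and the closed form gives 7. They agree.
Inductive step: assume the claim holds for n = k, so A(k) = (-2)^k(k - 3) + 3.
Then A(k+1) = A(k) + ((-2)^k(-3k + 7)) = ((-2)^k(k - 3) + 3) + ((-2)^k(-3k + 7)).
Simplifying, A(k+1) = (-2)^(k + 1)k + (-2)^(k + 2) + 3 = (-2)^(k+1)((k+1) - 3) + 3,
which is the closed form with n = k+1.
By induction, the statement is established for all n ≥ 1.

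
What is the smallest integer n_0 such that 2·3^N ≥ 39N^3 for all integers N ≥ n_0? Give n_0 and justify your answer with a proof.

n_0 = 9

At N = 8: 13122 < 19968, so the inequality fails and n_0 ≥ 9. We prove 2·3^N ≥ 39N^3 for all N ≥ 9.
Base case (N = 9): 2·3^N = 39366 and 39N^3 = 28431, so 39366 ≥ 28431.
For the inductive step, assume it holds for an arbitrary j ≥ 9, so 2·3^j ≥ 39j^3.
Then 2·3^(j + 1) = 3·(2·3^j) ≥ 3·(39j^3).
Also, for j ≥ 9 we have 3·(39j^3) ≥ 39(j+1)^3, since 3 ≥ (1 + 1/j)^3 for all j ≥ 9.
Combining, 2·3^(j + 1) ≥ 39(j+1)^3.
Hence, by induction on N, the claim holds for every N ≥ 9.
Hence the smallest such n_0 is 9.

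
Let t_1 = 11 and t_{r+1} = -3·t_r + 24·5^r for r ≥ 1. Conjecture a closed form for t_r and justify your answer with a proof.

t_r = -4(-3)^(r - 1) + 3·5^r

Computing the first terms: t_1 = 11, t_2 = 87, t_3 = 339. This suggests t_r = -4(-3)^(r - 1) + 3·5^r.
When r = 1: the formula gives 11 = 11 = t_1.
Suppose the result is true for r = m, so t_m = -4(-3)^(m - 1) + 3·5^m.
Then t_{m+1} = -3·t_m + 24·5^m = -3·(-4(-3)^(m - 1) + 3·5^m) + 24·5^m = -4(-3)^m + 3·5^(m + 1) = -4(-3)^((m+1) - 1) + 3·5^(m+1),
which is the claimed formula at r = m+1.
This completes the induction.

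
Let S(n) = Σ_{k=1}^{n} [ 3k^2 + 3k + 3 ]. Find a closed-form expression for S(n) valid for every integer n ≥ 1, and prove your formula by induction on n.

We claim S(n) = n(n^2 + 3n + 5) for all n ≥ 1.
Base case (n = 1): S(1) = 9, and the closed form gives 9. They agree.
Inductive step: assume the claim holds for n = k, so S(k) = k(k^2 + 3k + 5).
Then S(k+1) = S(k) + (3k + 3(k + 1)^2 + 6) = (k(k^2 + 3k + 5)) + (3k + 3(k + 1)^2 + 6).
Simplifying, S(k+1) = (k + 1)(k^2 + 5k + 9) = (k+1)((k+1)^2 + 3(k+1) + 5),
which is the closed form with n = k+1.
By the principle of mathematical induction, the result holds for all n ≥ 1.

S(n) = n(n^2 + 3n + 5)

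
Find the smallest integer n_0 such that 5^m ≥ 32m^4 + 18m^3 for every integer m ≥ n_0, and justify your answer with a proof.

At m = 7: 78125 < 83006, so the inequality fails and n_0 ≥ 8. We prove 5^m ≥ 32m^4 + 18m^3 for all m ≥ 8.
Base step (m = 8): 5^m = 390625 and 32m^4 + 18m^3 = 140288, so 390625 ≥ 140288.
For the inductive step, assume it holds for an arbitrary i ≥ 8, so 5^i ≥ 32i^4 + 18i^3.
Then 5^(i + 1) = 5·(5^i) ≥ 5·(32i^4 + 18i^3).
Also, for i ≥ 8 we have 5·(32i^4 + 18i^3) ≥ 32(i+1)^4 + 18(i+1)^3, since 5·(32i^4 + 18i^3) − (32(i+1)^4 + 18(i+1)^3) = 128i^4 - 56i^3 - 246i^2 - 182i - 50, which is nonnegative for all i ≥ 8.
Combining, 5^(i + 1) ≥ 32(i+1)^4 + 18(i+1)^3.
By induction, the statement is established for all m ≥ 8.
Hence the smallest such n_0 is 8.

n_0 = 8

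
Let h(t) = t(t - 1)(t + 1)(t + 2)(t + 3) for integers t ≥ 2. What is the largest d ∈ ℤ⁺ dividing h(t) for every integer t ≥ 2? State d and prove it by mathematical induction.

d = 120

Computing the first values: h(2) = 120 and h(3) = 720; gcd(120, 720) = 120, so d ≤ 120.
We prove 120 | t(t - 1)(t + 1)(t + 2)(t + 3) for all t ≥ 2 by induction on t.
When t = 2: h(2) = 120 = 120·(1), so 120 | h(2).
Inductive step: suppose the statement holds for some j ≥ 2, i.e. 120 | h(j). Then
h(j+1) − h(j) = j·(j+1)·(j+2)·(j+3)·(j+4) − (j-1)·j·(j+1)·(j+2)·(j+3) = j·(j+1)·(j+2)·(j+3)·[(j+4) − (j-1)] = 5·j·(j+1)·(j+2)·(j+3). The product of 4 consecutive integers is divisible by (4)! = 24, so h(j+1) − h(j) is divisible by 5·24 = 120. By the inductive hypothesis 120 | h(j), hence 120 | h(j+1).
By induction, the statement is established for all t ≥ 2.
Therefore the largest such d is 120.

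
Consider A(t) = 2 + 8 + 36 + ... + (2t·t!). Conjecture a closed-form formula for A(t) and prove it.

We claim A(t) = 2(t + 1)! - 2 for all t ≥ 1.
For the base case t = 1: A(1) = 2, and the closed form gives 2. They agree.
Suppose the result is true for t = m, so A(m) = 2(m + 1)! - 2.
Then A(m+1) = A(m) + (2(m + 1)(m + 1)!) = (2(m + 1)! - 2) + (2(m + 1)(m + 1)!).
Simplifying, A(m+1) = 2((m+1) + 1)! - 2,
which is the closed form with t = m+1.
Hence, by induction on t, the claim holds for every t ≥ 1.

A(t) = 2(t + 1)! - 2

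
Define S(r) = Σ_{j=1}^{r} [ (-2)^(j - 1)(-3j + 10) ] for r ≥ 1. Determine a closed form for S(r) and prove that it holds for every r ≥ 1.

We claim S(r) = (-2)^r(r - 3) + 3 for all r ≥ 1.
Base case (r = 1): S(1) = 7, and the closed form gives 7. They agree.
Suppose the result is true for r = j, so S(j) = (-2)^j(j - 3) + 3.
Then S(j+1) = S(j) + ((-2)^j(-3j + 7)) = ((-2)^j(j - 3) + 3) + ((-2)^j(-3j + 7)).
Simplifying, S(j+1) = (-2)^(j + 1)j + (-2)^(j + 2) + 3 = (-2)^(j+1)((j+1) - 3) + 3,
which is the closed form with r = j+1.
By the principle of mathematical induction, the result holds for all r ≥ 1.

S(r) = (-2)^r(r - 3) + 3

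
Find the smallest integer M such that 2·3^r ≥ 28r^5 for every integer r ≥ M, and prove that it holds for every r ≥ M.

At r = 14: 9565938 < 15059072, so the inequality fails and M ≥ 15. We prove 2·3^r ≥ 28r^5 for all r ≥ 15.
When r = 15: 2·3^r = 28697814 and 28r^5 = 21262500, so 28697814 ≥ 21262500.
Inductive step: assume the claim holds for r = p, so 2·3^p ≥ 28p^5.
Then 2·3^(p + 1) = 3·(2·3^p) ≥ 3·(28p^5).
Also, for p ≥ 15 we have 3·(28p^5) ≥ 28(p+1)^5, since 3 ≥ (1 + 1/p)^5 for all p ≥ 15.
Combining, 2·3^(p + 1) ≥ 28(p+1)^5.
By induction, the statement is established for all r ≥ 15.
Hence the smallest such M is 15.

M = 15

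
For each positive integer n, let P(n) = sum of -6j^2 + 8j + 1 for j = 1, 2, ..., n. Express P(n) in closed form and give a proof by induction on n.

P(n) = -n(2n^2 - n - 4)

We claim P(n) = -n(2n^2 - n - 4) for all n ≥ 1.
For the base case n = 1: P(1) = 3, and the closed form gives 3. They agree.
For the inductive step, assume it holds for an arbitrary j ≥ 1, so P(j) = j(-2j^2 + j + 4).
Then P(j+1) = P(j) + (-6j^2 - 4j + 3) = (j(-2j^2 + j + 4)) + (-6j^2 - 4j + 3).
Simplifying, P(j+1) = -(j + 1)(2j^2 + 3j - 3) = -(j+1)(2(j+1)^2 - (j+1) - 4),
which is the closed form with n = j+1.
This completes the induction.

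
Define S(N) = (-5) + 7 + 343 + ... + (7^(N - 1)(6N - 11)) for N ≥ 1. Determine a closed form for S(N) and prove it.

S(N) = 7^N(N - 2) + 2

We claim S(N) = 7^N(N - 2) + 2 for all N ≥ 1.
When N = 1: S(1) = -5, and the closed form gives -5. They agree.
For the inductive step, assume it holds for an arbitrary m ≥ 1, so S(m) = 7^m(m - 2) + 2.
Then S(m+1) = S(m) + (7^m(6m - 5)) = (7^m(m - 2) + 2) + (7^m(6m - 5)).
Simplifying, S(m+1) = 7^(m + 1)m - 7^(m + 1) + 2 = 7^(m+1)((m+1) - 2) + 2,
which is the closed form with N = m+1.
This completes the induction.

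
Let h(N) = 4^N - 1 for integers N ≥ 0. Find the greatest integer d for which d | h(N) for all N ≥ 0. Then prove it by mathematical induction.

Computing the first values: h(0) = 0 and h(1) = 3; gcd(0, 3) = 3, so d ≤ 3.
We prove 3 | 4^N - 1 for all N ≥ 0 by induction on N.
Base case (N = 0): h(0) = 0 = 3·(0), so 3 | h(0).
Inductive step: suppose the statement holds for some p ≥ 0, i.e. 3 | h(p). Then
h(p+1) = 4^(p+1) - 1 = 4·(4^p - 1) + 3 = 4·h(p) + 3. The first term is divisible by 3 by the inductive hypothesis, and 3 is divisible by 3. Hence 3 | h(p+1).
This completes the induction.
Therefore the largest such d is 3.

d = 3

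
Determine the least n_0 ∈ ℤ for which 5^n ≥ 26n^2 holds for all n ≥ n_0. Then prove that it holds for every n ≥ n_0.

n_0 = 4

At n = 3: 125 < 234, so the inequality fails and n_0 ≥ 4. We prove 5^n ≥ 26n^2 for all n ≥ 4.
When n = 4: 5^n = 625 and 26n^2 = 416, so 625 ≥ 416.
Suppose the result is true for n = k, so 5^k ≥ 26k^2.
Then 5^(k + 1) = 5·(5^k) ≥ 5·(26k^2).
Also, for k ≥ 4 we have 5·(26k^2) ≥ 26(k+1)^2, since 5 ≥ (1 + 1/k)^2 for all k ≥ 4.
Combining, 5^(k + 1) ≥ 26(k+1)^2.
By the principle of mathematical induction, the result holds for all n ≥ 4.
Hence the smallest such n_0 is 4.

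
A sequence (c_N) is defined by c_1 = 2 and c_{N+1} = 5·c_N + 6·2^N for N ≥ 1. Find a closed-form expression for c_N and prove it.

Computing the first terms: c_1 = 2, c_2 = 22, c_3 = 134. This suggests c_N = -2^(N + 1) + 6·5^(N - 1).
Base case (N = 1): the formula gives 2 = 2 = c_1.
Inductive step: suppose the statement holds for some m ≥ 1, so c_m = -2^(m + 1) + 6·5^(m - 1).
Then c_{m+1} = 5·c_m + 6·2^m = 5·(-2^(m + 1) + 6·5^(m - 1)) + 6·2^m = -2^(m + 2) + 6·5^m = -2^((m+1) + 1) + 6·5^((m+1) - 1),
which is the claimed formula at N = m+1.
Hence, by induction on N, the claim holds for every N ≥ 1.

c_N = -2^(N + 1) + 6·5^(N - 1)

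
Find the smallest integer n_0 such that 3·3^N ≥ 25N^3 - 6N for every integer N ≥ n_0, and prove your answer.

At N = 7: 6561 < 8533, so the inequality fails and n_0 ≥ 8. We prove 3·3^N ≥ 25N^3 - 6N for all N ≥ 8.
For the base case N = 8: 3·3^N = 19683 and 25N^3 - 6N = 12752, so 19683 ≥ 12752.
For the inductive step, assume it holds for an arbitrary m ≥ 8, so 3·3^m ≥ 25m^3 - 6m.
Then 3·3^(m + 1) = 3·(3·3^m) ≥ 3·(25m^3 - 6m).
Also, for m ≥ 8 we have 3·(25m^3 - 6m) ≥ 25(m+1)^3 - 6(m+1), since 3·(25m^3 - 6m) − (25(m+1)^3 - 6(m+1)) = 50m^3 - 75m^2 - 87m - 19, which is nonnegative for all m ≥ 8.
Combining, 3·3^(m + 1) ≥ 25(m+1)^3 - 6(m+1).
This completes the induction.
Hence the smallest such n_0 is 8.

n_0 = 8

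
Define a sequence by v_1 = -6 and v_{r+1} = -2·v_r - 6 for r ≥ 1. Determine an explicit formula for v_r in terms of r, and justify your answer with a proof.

Computing the first terms: v_1 = -6, v_2 = 6, v_3 = -18. This suggests v_r = -(-2)^(r + 1) - 2.
Base step (r = 1): the formula gives -6 = -6 = v_1.
Inductive step: suppose the statement holds for some p ≥ 1, so v_p = -(-2)^(p + 1) - 2.
Then v_{p+1} = -2·v_p - 6 = -2·(-(-2)^(p + 1) - 2) - 6 = -(-2)^(p + 2) - 2 = -(-2)^((p+1) + 1) - 2,
which is the claimed formula at r = p+1.
This completes the induction.

v_r = -(-2)^(r + 1) - 2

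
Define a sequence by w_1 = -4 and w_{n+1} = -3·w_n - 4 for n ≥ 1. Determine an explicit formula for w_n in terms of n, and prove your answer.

w_n = (-3)^n - 1

Computing the first terms: w_1 = -4, w_2 = 8, w_3 = -28. This suggests w_n = (-3)^n - 1.
When n = 1: the formula gives -4 = -4 = w_1.
Inductive step: assume the claim holds for n = j, so w_j = (-3)^j - 1.
Then w_{j+1} = -3·w_j - 4 = -3·((-3)^j - 1) - 4 = (-3)^(j + 1) - 1,
which is the claimed formula at n = j+1.
This completes the induction.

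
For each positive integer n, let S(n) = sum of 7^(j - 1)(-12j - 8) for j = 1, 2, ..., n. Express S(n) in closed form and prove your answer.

We claim S(n) = -7^n(2n + 1) + 1 for all n ≥ 1.
Base step (n = 1): S(1) = -20, and the closed form gives -20. They agree.
Inductive step: assume the claim holds for n = j, so S(j) = -7^j(2j + 1) + 1.
Then S(j+1) = S(j) + (7^j(-12j - 20)) = (-7^j(2j + 1) + 1) + (7^j(-12j - 20)).
Simplifying, S(j+1) = -14·7^j·j - 21·7^j + 1 = -7^(j+1)(2(j+1) + 1) + 1,
which is the closed form with n = j+1.
This completes the induction.

S(n) = -7^n(2n + 1) + 1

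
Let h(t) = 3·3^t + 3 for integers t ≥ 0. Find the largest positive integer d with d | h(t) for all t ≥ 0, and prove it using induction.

Computing the first values: h(0) = 6 and h(1) = 12; gcd(6, 12) = 6, so d ≤ 6.
We prove 6 | 3·3^t + 3 for all t ≥ 0 by induction on t.
Base case (t = 0): h(0) = 6 = 6·(1), so 6 | h(0).
Inductive step: assume the claim holds for t = i, i.e. 6 | h(i). Then
h(i+1) = 3·3^(i+1) + 3 = 3·(3·3^i + 3) - 6 = 3·h(i) - 6. The first term is divisible by 6 by the inductive hypothesis, and -6 is divisible by 6. Hence 6 | h(i+1).
Hence, by induction on t, the claim holds for every t ≥ 0.
Therefore the largest such d is 6.

d = 6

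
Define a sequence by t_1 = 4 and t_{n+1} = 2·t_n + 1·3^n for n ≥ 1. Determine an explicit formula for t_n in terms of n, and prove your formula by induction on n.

t_n = 2^(n - 1) + 3^n

Computing the first terms: t_1 = 4, t_2 = 11, t_3 = 31. This suggests t_n = 2^(n - 1) + 3^n.
Base step (n = 1): the formula gives 4 = 4 = t_1.
For the inductive step, assume it holds for an arbitrary p ≥ 1, so t_p = 2^(p - 1) + 3^p.
Then t_{p+1} = 2·t_p + 1·3^p = 2·(2^(p - 1) + 3^p) + 1·3^p = 2^p + 3^(p + 1) = 2^((p+1) - 1) + 3^(p+1),
which is the claimed formula at n = p+1.
This completes the induction.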